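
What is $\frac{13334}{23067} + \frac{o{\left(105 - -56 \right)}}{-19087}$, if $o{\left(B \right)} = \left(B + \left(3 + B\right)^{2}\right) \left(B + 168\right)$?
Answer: $- \frac{205082230393}{440279829} \approx -465.8$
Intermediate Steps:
$o{\left(B \right)} = \left(168 + B\right) \left(B + \left(3 + B\right)^{2}\right)$ ($o{\left(B \right)} = \left(B + \left(3 + B\right)^{2}\right) \left(168 + B\right) = \left(168 + B\right) \left(B + \left(3 + B\right)^{2}\right)$)
$\frac{13334}{23067} + \frac{o{\left(105 - -56 \right)}}{-19087} = \frac{13334}{23067} + \frac{1512 + \left(105 - -56\right)^{3} + 175 \left(105 - -56\right)^{2} + 1185 \left(105 - -56\right)}{-19087} = 13334 \cdot \frac{1}{23067} + \left(1512 + \left(105 + 56\right)^{3} + 175 \left(105 + 56\right)^{2} + 1185 \left(105 + 56\right)\right) \left(- \frac{1}{19087}\right) = \frac{13334}{23067} + \left(1512 + 161^{3} + 175 \cdot 161^{2} + 1185 \cdot 161\right) \left(- \frac{1}{19087}\right) = \frac{13334}{23067} + \left(1512 + 4173281 + 175 \cdot 25921 + 190785\right) \left(- \frac{1}{19087}\right) = \frac{13334}{23067} + \left(1512 + 4173281 + 4536175 + 190785\right) \left(- \frac{1}{19087}\right) = \frac{13334}{23067} + 8901753 \left(- \frac{1}{19087}\right) = \frac{13334}{23067} - \frac{8901753}{19087} = - \frac{205082230393}{440279829}$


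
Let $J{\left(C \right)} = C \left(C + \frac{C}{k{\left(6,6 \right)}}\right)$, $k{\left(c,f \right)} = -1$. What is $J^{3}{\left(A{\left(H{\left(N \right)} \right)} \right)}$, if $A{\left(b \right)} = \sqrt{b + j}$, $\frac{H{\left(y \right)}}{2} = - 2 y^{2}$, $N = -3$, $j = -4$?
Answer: $0$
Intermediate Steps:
$H{\left(y \right)} = - 4 y^{2}$ ($H{\left(y \right)} = 2 \left(- 2 y^{2}\right) = - 4 y^{2}$)
$A{\left(b \right)} = \sqrt{-4 + b}$ ($A{\left(b \right)} = \sqrt{b - 4} = \sqrt{-4 + b}$)
$J{\left(C \right)} = 0$ ($J{\left(C \right)} = C \left(C + \frac{C}{-1}\right) = C \left(C + C \left(-1\right)\right) = C \left(C - C\right) = C 0 = 0$)
$J^{3}{\left(A{\left(H{\left(N \right)} \right)} \right)} = 0^{3} = 0$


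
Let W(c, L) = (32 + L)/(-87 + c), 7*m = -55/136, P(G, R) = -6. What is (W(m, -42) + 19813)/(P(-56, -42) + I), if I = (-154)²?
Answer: 1642091147/1965061090 ≈ 0.83564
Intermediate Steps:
m = -55/952 (m = (-55/136)/7 = (-55*1/136)/7 = (⅐)*(-55/136) = -55/952 ≈ -0.057773)
I = 23716
W(c, L) = (32 + L)/(-87 + c)
(W(m, -42) + 19813)/(P(-56, -42) + I) = ((32 - 42)/(-87 - 55/952) + 19813)/(-6 + 23716) = (-10/(-82879/952) + 19813)/23710 = (-952/82879*(-10) + 19813)*(1/23710) = (9520/82879 + 19813)*(1/23710) = (1642091147/82879)*(1/23710) = 1642091147/1965061090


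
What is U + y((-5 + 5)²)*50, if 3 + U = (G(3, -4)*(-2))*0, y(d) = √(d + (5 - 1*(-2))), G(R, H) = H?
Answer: -3 + 50*√7 ≈ 129.29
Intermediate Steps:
y(d) = √(7 + d) (y(d) = √(d + (5 + 2)) = √(d + 7) = √(7 + d))
U = -3 (U = -3 - 4*(-2)*0 = -3 + 8*0 = -3 + 0 = -3)
U + y((-5 + 5)²)*50 = -3 + √(7 + (-5 + 5)²)*50 = -3 + √(7 + 0²)*50 = -3 + √(7 + 0)*50 = -3 + √7*50 = -3 + 50*√7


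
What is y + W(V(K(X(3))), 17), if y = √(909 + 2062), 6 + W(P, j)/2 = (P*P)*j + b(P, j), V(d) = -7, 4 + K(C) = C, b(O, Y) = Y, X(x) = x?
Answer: 1688 + √2971 ≈ 1742.5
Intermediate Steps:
K(C) = -4 + C
W(P, j) = -12 + 2*j + 2*j*P² (W(P, j) = -12 + 2*((P*P)*j + j) = -12 + 2*(P²*j + j) = -12 + 2*(j*P² + j) = -12 + 2*(j + j*P²) = -12 + (2*j + 2*j*P²) = -12 + 2*j + 2*j*P²)
y = √2971 ≈ 54.507
y + W(V(K(X(3))), 17) = √2971 + (-12 + 2*17 + 2*17*(-7)²) = √2971 + (-12 + 34 + 2*17*49) = √2971 + (-12 + 34 + 1666) = √2971 + 1688 = 1688 + √2971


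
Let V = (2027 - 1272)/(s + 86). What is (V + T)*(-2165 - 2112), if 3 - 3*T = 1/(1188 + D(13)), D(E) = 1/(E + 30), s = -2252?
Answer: -308157375253/110650110 ≈ -2785.0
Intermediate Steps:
D(E) = 1/(30 + E)
T = 153212/153255 (T = 1 - 1/(3*(1188 + 1/(30 + 13))) = 1 - 1/(3*(1188 + 1/43)) = 1 - 1/(3*51085/43) = 1 - ⅓*43/51085 = 1 - 43/153255 = 153212/153255 ≈ 0.99972)
V = -755/2166 (V = (2027 - 1272)/(-2252 + 86) = 755/(-2166) = 755*(-1/2166) = -755/2166 ≈ -0.34857)
(V + T)*(-2165 - 2112) = (-755/2166 + 153212/153255)*(-2165 - 2112) = (72049889/110650110)*(-4277) = -308157375253/110650110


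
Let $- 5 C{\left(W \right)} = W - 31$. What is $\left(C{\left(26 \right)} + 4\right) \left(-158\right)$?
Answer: $-790$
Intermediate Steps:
$C{\left(W \right)} = \frac{31}{5} - \frac{W}{5}$ ($C{\left(W \right)} = - \frac{W - 31}{5} = - \frac{-31 + W}{5} = \frac{31}{5} - \frac{W}{5}$)
$\left(C{\left(26 \right)} + 4\right) \left(-158\right) = \left(\left(\frac{31}{5} - \frac{26}{5}\right) + 4\right) \left(-158\right) = \left(1 + 4\right) \left(-158\right) = 5 \left(-158\right) = -790$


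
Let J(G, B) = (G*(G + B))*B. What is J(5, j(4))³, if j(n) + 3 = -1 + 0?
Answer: -8000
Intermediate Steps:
j(n) = -4 (j(n) = -3 + (-1 + 0) = -3 - 1 = -4)
J(G, B) = B*G*(B + G) (J(G, B) = (G*(B + G))*B = B*G*(B + G))
J(5, j(4))³ = (-4*5*(-4 + 5))³ = (-4*5*1)³ = (-20)³ = -8000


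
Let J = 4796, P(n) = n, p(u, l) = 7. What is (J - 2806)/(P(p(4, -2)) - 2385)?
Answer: -995/1189 ≈ -0.83684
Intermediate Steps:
(J - 2806)/(P(p(4, -2)) - 2385) = (4796 - 2806)/(7 - 2385) = 1990/(-2378) = 1990*(-1/2378) = -995/1189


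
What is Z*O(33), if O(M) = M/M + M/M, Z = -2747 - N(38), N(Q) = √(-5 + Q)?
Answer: -5494 - 2*√33 ≈ -5505.5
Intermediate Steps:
Z = -2747 - √33 (Z = -2747 - √(-5 + 38) = -2747 - √33 ≈ -2752.7)
O(M) = 2 (O(M) = 1 + 1 = 2)
Z*O(33) = (-2747 - √33)*2 = -5494 - 2*√33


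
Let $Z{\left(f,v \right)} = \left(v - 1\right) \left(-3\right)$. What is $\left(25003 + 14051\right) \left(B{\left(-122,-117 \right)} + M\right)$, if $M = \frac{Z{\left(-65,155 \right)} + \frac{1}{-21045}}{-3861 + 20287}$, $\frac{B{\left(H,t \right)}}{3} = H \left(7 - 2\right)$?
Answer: $- \frac{179029644241153}{2504965} \approx -7.147 \cdot 10^{7}$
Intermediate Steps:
$Z{\left(f,v \right)} = 3 - 3 v$ ($Z{\left(f,v \right)} = \left(-1 + v\right) \left(-3\right) = 3 - 3 v$)
$B{\left(H,t \right)} = 15 H$ ($B{\left(H,t \right)} = 3 H \left(7 - 2\right) = 3 H 5 = 3 \cdot 5 H = 15 H$)
$M = - \frac{9722791}{345685170}$ ($M = \frac{\left(3 - 465\right) + \frac{1}{-21045}}{-3861 + 20287} = \frac{\left(3 - 465\right) - \frac{1}{21045}}{16426} = \left(-462 - \frac{1}{21045}\right) \frac{1}{16426} = \left(- \frac{9722791}{21045}\right) \frac{1}{16426} = - \frac{9722791}{345685170} \approx -0.028126$)
$\left(25003 + 14051\right) \left(B{\left(-122,-117 \right)} + M\right) = \left(25003 + 14051\right) \left(15 \left(-122\right) - \frac{9722791}{345685170}\right) = 39054 \left(-1830 - \frac{9722791}{345685170}\right) = 39054 \left(- \frac{632613583891}{345685170}\right) = - \frac{179029644241153}{2504965}$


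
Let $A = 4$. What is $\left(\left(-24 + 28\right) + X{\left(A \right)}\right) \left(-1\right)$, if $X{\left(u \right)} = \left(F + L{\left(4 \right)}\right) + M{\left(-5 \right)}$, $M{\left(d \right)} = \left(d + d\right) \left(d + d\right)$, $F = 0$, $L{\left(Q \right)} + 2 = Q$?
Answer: $-106$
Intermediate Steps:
$L{\left(Q \right)} = -2 + Q$
$M{\left(d \right)} = 4 d^{2}$ ($M{\left(d \right)} = 2 d 2 d = 4 d^{2}$)
$X{\left(u \right)} = 102$ ($X{\left(u \right)} = \left(0 + \left(-2 + 4\right)\right) + 4 \left(-5\right)^{2} = \left(0 + 2\right) + 4 \cdot 25 = 2 + 100 = 102$)
$\left(\left(-24 + 28\right) + X{\left(A \right)}\right) \left(-1\right) = \left(\left(-24 + 28\right) + 102\right) \left(-1\right) = \left(4 + 102\right) \left(-1\right) = 106 \left(-1\right) = -106$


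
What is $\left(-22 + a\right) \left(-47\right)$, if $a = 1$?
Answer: $987$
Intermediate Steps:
$\left(-22 + a\right) \left(-47\right) = \left(-22 + 1\right) \left(-47\right) = \left(-21\right) \left(-47\right) = 987$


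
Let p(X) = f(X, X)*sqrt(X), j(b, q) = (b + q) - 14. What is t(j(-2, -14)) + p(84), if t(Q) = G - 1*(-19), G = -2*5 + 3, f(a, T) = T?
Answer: 12 + 168*sqrt(21) ≈ 781.87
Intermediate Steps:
j(b, q) = -14 + b + q
G = -7 (G = -10 + 3 = -7)
p(X) = X**(3/2) (p(X) = X*sqrt(X) = X**(3/2))
t(Q) = 12 (t(Q) = -7 - 1*(-19) = -7 + 19 = 12)
t(j(-2, -14)) + p(84) = 12 + 84**(3/2) = 12 + 168*sqrt(21)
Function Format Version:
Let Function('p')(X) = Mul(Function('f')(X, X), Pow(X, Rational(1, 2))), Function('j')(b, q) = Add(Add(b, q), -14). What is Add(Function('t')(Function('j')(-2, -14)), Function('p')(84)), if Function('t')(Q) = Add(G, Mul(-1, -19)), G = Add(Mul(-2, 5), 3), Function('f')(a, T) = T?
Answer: Add(12, Mul(168, Pow(21, Rational(1, 2)))) ≈ 781.87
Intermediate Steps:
Function('j')(b, q) = Add(-14, b, q)
G = -7 (G = Add(-10, 3) = -7)
Function('p')(X) = Pow(X, Rational(3, 2)) (Function('p')(X) = Mul(X, Pow(X, Rational(1, 2))) = Pow(X, Rational(3, 2)))
Function('t')(Q) = 12 (Function('t')(Q) = Add(-7, Mul(-1, -19)) = Add(-7, 19) = 12)
Add(Function('t')(Function('j')(-2, -14)), Function('p')(84)) = Add(12, Pow(84, Rational(3, 2))) = Add(12, Mul(168, Pow(21, Rational(1, 2))))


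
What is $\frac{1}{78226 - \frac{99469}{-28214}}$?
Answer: $\frac{28214}{2207167833} \approx 1.2783 \cdot 10^{-5}$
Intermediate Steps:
$\frac{1}{78226 - \frac{99469}{-28214}} = \frac{1}{78226 - - \frac{99469}{28214}} = \frac{1}{78226 + \frac{99469}{28214}} = \frac{1}{\frac{2207167833}{28214}} = \frac{28214}{2207167833}$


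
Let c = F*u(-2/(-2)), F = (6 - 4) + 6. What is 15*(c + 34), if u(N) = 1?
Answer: 630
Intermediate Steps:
F = 8 (F = 2 + 6 = 8)
c = 8 (c = 8*1 = 8)
15*(c + 34) = 15*(8 + 34) = 15*42 = 630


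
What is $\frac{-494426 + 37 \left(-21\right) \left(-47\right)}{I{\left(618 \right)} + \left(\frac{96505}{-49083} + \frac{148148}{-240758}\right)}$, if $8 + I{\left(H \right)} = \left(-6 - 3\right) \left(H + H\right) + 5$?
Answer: $\frac{386510301285357}{9394261058368} \approx 41.143$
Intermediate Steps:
$I{\left(H \right)} = -3 - 18 H$ ($I{\left(H \right)} = -8 + \left(\left(-6 - 3\right) \left(H + H\right) + 5\right) = -8 + \left(\left(-6 - 3\right) 2 H + 5\right) = -8 - \left(-5 + 9 \cdot 2 H\right) = -8 - \left(-5 + 18 H\right) = -3 - 18 H$)
$\frac{-494426 + 37 \left(-21\right) \left(-47\right)}{I{\left(618 \right)} + \left(\frac{96505}{-49083} + \frac{148148}{-240758}\right)} = \frac{-494426 + 37 \left(-21\right) \left(-47\right)}{\left(-3 - 11124\right) + \left(\frac{96505}{-49083} + \frac{148148}{-240758}\right)} = \frac{-494426 - -36519}{\left(-3 - 11124\right) + \left(96505 \left(- \frac{1}{49083}\right) + 148148 \left(- \frac{1}{240758}\right)\right)} = \frac{-494426 + 36519}{-11127 - \frac{2178992791}{844080351}} = - \frac{457907}{-11127 - \frac{2178992791}{844080351}} = - \frac{457907}{- \frac{9394261058368}{844080351}} = \left(-457907\right) \left(- \frac{844080351}{9394261058368}\right) = \frac{386510301285357}{9394261058368}$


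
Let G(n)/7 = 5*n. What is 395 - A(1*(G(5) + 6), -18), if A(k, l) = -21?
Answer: 416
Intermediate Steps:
G(n) = 35*n (G(n) = 7*(5*n) = 35*n)
395 - A(1*(G(5) + 6), -18) = 395 - 1*(-21) = 395 + 21 = 416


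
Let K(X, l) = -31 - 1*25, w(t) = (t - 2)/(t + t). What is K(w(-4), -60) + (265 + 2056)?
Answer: 2265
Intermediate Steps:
w(t) = (-2 + t)/(2*t) (w(t) = (-2 + t)/((2*t)) = (-2 + t)*(1/(2*t)) = (-2 + t)/(2*t))
K(X, l) = -56 (K(X, l) = -31 - 25 = -56)
K(w(-4), -60) + (265 + 2056) = -56 + (265 + 2056) = -56 + 2321 = 2265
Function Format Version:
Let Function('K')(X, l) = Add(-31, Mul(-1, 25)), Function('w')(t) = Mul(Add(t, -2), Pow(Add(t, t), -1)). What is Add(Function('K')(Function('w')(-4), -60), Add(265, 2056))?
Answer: 2265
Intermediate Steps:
Function('w')(t) = Mul(Rational(1, 2), Pow(t, -1), Add(-2, t)) (Function('w')(t) = Mul(Add(-2, t), Pow(Mul(2, t), -1)) = Mul(Add(-2, t), Mul(Rational(1, 2), Pow(t, -1))) = Mul(Rational(1, 2), Pow(t, -1), Add(-2, t)))
Function('K')(X, l) = -56 (Function('K')(X, l) = Add(-31, -25) = -56)
Add(Function('K')(Function('w')(-4), -60), Add(265, 2056)) = Add(-56, Add(265, 2056)) = Add(-56, 2321) = 2265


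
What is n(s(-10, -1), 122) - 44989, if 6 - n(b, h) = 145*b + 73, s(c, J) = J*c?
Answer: -46506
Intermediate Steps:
n(b, h) = -67 - 145*b (n(b, h) = 6 - (145*b + 73) = 6 - (73 + 145*b) = 6 + (-73 - 145*b) = -67 - 145*b)
n(s(-10, -1), 122) - 44989 = (-67 - (-145)*(-10)) - 44989 = (-67 - 145*10) - 44989 = (-67 - 1450) - 44989 = -1517 - 44989 = -46506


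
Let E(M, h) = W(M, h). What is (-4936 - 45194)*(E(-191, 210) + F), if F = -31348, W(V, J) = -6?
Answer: 1571776020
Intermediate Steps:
E(M, h) = -6
(-4936 - 45194)*(E(-191, 210) + F) = (-4936 - 45194)*(-6 - 31348) = -50130*(-31354) = 1571776020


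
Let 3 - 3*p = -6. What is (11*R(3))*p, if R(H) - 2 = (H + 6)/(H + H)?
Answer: 231/2 ≈ 115.50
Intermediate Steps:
p = 3 (p = 1 - ⅓*(-6) = 1 + 2 = 3)
R(H) = 2 + (6 + H)/(2*H) (R(H) = 2 + (H + 6)/(H + H) = 2 + (6 + H)/((2*H)) = 2 + (6 + H)*(1/(2*H)) = 2 + (6 + H)/(2*H))
(11*R(3))*p = (11*(5/2 + 3/3))*3 = (11*(5/2 + 3*(⅓)))*3 = (11*(5/2 + 1))*3 = (11*(7/2))*3 = (77/2)*3 = 231/2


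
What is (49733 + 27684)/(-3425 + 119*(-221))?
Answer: -77417/29724 ≈ -2.6045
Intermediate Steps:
(49733 + 27684)/(-3425 + 119*(-221)) = 77417/(-3425 - 26299) = 77417/(-29724) = 77417*(-1/29724) = -77417/29724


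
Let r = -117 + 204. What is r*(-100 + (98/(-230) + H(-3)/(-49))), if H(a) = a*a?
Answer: -49323432/5635 ≈ -8753.0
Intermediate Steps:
H(a) = a²
r = 87
r*(-100 + (98/(-230) + H(-3)/(-49))) = 87*(-100 + (98/(-230) + (-3)²/(-49))) = 87*(-100 + (98*(-1/230) + 9*(-1/49))) = 87*(-100 + (-49/115 - 9/49)) = 87*(-100 - 3436/5635) = 87*(-566936/5635) = -49323432/5635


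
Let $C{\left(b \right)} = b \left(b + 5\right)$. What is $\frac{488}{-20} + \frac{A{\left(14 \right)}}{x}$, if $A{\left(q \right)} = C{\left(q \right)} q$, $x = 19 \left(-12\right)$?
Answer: $- \frac{611}{15} \approx -40.733$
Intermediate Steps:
$C{\left(b \right)} = b \left(5 + b\right)$
$x = -228$
$A{\left(q \right)} = q^{2} \left(5 + q\right)$ ($A{\left(q \right)} = q \left(5 + q\right) q = q^{2} \left(5 + q\right)$)
$\frac{488}{-20} + \frac{A{\left(14 \right)}}{x} = \frac{488}{-20} + \frac{14^{2} \left(5 + 14\right)}{-228} = 488 \left(- \frac{1}{20}\right) + 196 \cdot 19 \left(- \frac{1}{228}\right) = - \frac{122}{5} + 3724 \left(- \frac{1}{228}\right) = - \frac{122}{5} - \frac{49}{3} = - \frac{611}{15}$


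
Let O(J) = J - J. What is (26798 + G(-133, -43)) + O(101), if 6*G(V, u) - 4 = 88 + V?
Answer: 160747/6 ≈ 26791.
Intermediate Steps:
O(J) = 0
G(V, u) = 46/3 + V/6 (G(V, u) = ⅔ + (88 + V)/6 = ⅔ + (44/3 + V/6) = 46/3 + V/6)
(26798 + G(-133, -43)) + O(101) = (26798 + (46/3 + (⅙)*(-133))) + 0 = (26798 + (46/3 - 133/6)) + 0 = (26798 - 41/6) + 0 = 160747/6 + 0 = 160747/6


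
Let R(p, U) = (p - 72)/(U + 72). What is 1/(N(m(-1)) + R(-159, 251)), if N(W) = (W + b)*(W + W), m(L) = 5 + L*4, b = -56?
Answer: -323/35761 ≈ -0.0090322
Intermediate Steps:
R(p, U) = (-72 + p)/(72 + U)
m(L) = 5 + 4*L
N(W) = 2*W*(-56 + W) (N(W) = (W - 56)*(W + W) = (-56 + W)*(2*W) = 2*W*(-56 + W))
1/(N(m(-1)) + R(-159, 251)) = 1/(2*(5 + 4*(-1))*(-56 + (5 + 4*(-1))) + (-72 - 159)/(72 + 251)) = 1/(2*(5 - 4)*(-56 + (5 - 4)) - 231/323) = 1/(2*1*(-56 + 1) + (1/323)*(-231)) = 1/(2*1*(-55) - 231/323) = 1/(-110 - 231/323) = 1/(-35761/323) = -323/35761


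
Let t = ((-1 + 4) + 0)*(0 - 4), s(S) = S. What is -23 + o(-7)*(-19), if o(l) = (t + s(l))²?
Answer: -6882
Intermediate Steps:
t = -12 (t = (3 + 0)*(-4) = 3*(-4) = -12)
o(l) = (-12 + l)²
-23 + o(-7)*(-19) = -23 + (-12 - 7)²*(-19) = -23 + (-19)²*(-19) = -23 + 361*(-19) = -23 - 6859 = -6882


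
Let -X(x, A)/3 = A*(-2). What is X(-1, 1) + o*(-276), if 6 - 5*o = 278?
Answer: 75102/5 ≈ 15020.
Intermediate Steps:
X(x, A) = 6*A (X(x, A) = -3*A*(-2) = -(-6)*A = 6*A)
o = -272/5 (o = 6/5 - ⅕*278 = 6/5 - 278/5 = -272/5 ≈ -54.400)
X(-1, 1) + o*(-276) = 6*1 - 272/5*(-276) = 6 + 75072/5 = 75102/5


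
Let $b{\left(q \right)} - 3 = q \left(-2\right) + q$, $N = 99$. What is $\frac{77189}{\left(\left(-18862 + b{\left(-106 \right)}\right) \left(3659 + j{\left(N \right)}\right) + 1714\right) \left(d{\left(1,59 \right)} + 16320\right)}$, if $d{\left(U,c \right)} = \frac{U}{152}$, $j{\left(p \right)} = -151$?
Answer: $- \frac{5866364}{81593008111105} \approx -7.1898 \cdot 10^{-8}$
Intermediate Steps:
$b{\left(q \right)} = 3 - q$ ($b{\left(q \right)} = 3 + \left(q \left(-2\right) + q\right) = 3 + \left(- 2 q + q\right) = 3 - q$)
$d{\left(U,c \right)} = \frac{U}{152}$ ($d{\left(U,c \right)} = U \frac{1}{152} = \frac{U}{152}$)
$\frac{77189}{\left(\left(-18862 + b{\left(-106 \right)}\right) \left(3659 + j{\left(N \right)}\right) + 1714\right) \left(d{\left(1,59 \right)} + 16320\right)} = \frac{77189}{\left(\left(-18862 + \left(3 - -106\right)\right) \left(3659 - 151\right) + 1714\right) \left(\frac{1}{152} \cdot 1 + 16320\right)} = \frac{77189}{\left(\left(-18862 + \left(3 + 106\right)\right) 3508 + 1714\right) \left(\frac{1}{152} + 16320\right)} = \frac{77189}{\left(\left(-18862 + 109\right) 3508 + 1714\right) \frac{2480641}{152}} = \frac{77189}{\left(\left(-18753\right) 3508 + 1714\right) \frac{2480641}{152}} = \frac{77189}{\left(-65785524 + 1714\right) \frac{2480641}{152}} = \frac{77189}{\left(-65783810\right) \frac{2480641}{152}} = \frac{77189}{- \frac{81593008111105}{76}} = 77189 \left(- \frac{76}{81593008111105}\right) = - \frac{5866364}{81593008111105}$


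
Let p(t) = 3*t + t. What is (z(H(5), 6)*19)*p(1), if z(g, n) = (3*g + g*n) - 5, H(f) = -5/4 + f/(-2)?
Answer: -2945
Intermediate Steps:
H(f) = -5/4 - f/2 (H(f) = -5*¼ + f*(-½) = -5/4 - f/2)
p(t) = 4*t
z(g, n) = -5 + 3*g + g*n
(z(H(5), 6)*19)*p(1) = ((-5 + 3*(-5/4 - ½*5) + (-5/4 - ½*5)*6)*19)*(4*1) = ((-5 + 3*(-5/4 - 5/2) + (-5/4 - 5/2)*6)*19)*4 = ((-5 + 3*(-15/4) - 15/4*6)*19)*4 = ((-5 - 45/4 - 45/2)*19)*4 = -155/4*19*4 = -2945/4*4 = -2945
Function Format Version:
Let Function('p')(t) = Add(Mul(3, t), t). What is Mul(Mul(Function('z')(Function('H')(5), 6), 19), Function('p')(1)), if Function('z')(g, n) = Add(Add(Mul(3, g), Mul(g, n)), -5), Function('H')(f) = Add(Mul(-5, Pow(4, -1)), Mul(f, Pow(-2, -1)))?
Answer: -2945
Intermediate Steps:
Function('H')(f) = Add(Rational(-5, 4), Mul(Rational(-1, 2), f)) (Function('H')(f) = Add(Mul(-5, Rational(1, 4)), Mul(f, Rational(-1, 2))) = Add(Rational(-5, 4), Mul(Rational(-1, 2), f)))
Function('p')(t) = Mul(4, t)
Function('z')(g, n) = Add(-5, Mul(3, g), Mul(g, n))
Mul(Mul(Function('z')(Function('H')(5), 6), 19), Function('p')(1)) = Mul(Mul(Add(-5, Mul(3, Add(Rational(-5, 4), Mul(Rational(-1, 2), 5))), Mul(Add(Rational(-5, 4), Mul(Rational(-1, 2), 5)), 6)), 19), Mul(4, 1)) = Mul(Mul(Add(-5, Mul(3, Add(Rational(-5, 4), Rational(-5, 2))), Mul(Add(Rational(-5, 4), Rational(-5, 2)), 6)), 19), 4) = Mul(Mul(Add(-5, Mul(3, Rational(-15, 4)), Mul(Rational(-15, 4), 6)), 19), 4) = Mul(Mul(Add(-5, Rational(-45, 4), Rational(-45, 2)), 19), 4) = Mul(Mul(Rational(-155, 4), 19), 4) = Mul(Rational(-2945, 4), 4) = -2945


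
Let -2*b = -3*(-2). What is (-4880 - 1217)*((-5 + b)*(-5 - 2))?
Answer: -341432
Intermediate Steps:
b = -3 (b = -(-3)*(-2)/2 = -½*6 = -3)
(-4880 - 1217)*((-5 + b)*(-5 - 2)) = (-4880 - 1217)*((-5 - 3)*(-5 - 2)) = -(-48776)*(-7) = -6097*56 = -341432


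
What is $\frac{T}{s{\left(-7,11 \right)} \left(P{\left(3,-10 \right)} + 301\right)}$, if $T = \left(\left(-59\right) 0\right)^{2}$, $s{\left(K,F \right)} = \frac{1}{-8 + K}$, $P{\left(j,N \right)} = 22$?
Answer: $0$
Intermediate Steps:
$T = 0$ ($T = 0^{2} = 0$)
$\frac{T}{s{\left(-7,11 \right)} \left(P{\left(3,-10 \right)} + 301\right)} = \frac{0}{\frac{1}{-8 - 7} \left(22 + 301\right)} = \frac{0}{\frac{1}{-15} \cdot 323} = \frac{0}{\left(- \frac{1}{15}\right) 323} = \frac{0}{- \frac{323}{15}} = 0 \left(- \frac{15}{323}\right) = 0$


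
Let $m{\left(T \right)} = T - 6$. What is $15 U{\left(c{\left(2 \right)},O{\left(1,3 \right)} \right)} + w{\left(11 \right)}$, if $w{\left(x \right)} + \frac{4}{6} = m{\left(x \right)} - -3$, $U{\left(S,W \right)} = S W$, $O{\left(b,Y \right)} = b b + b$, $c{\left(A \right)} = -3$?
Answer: $- \frac{248}{3} \approx -82.667$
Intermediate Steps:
$m{\left(T \right)} = -6 + T$ ($m{\left(T \right)} = T - 6 = -6 + T$)
$O{\left(b,Y \right)} = b + b^{2}$ ($O{\left(b,Y \right)} = b^{2} + b = b + b^{2}$)
$w{\left(x \right)} = - \frac{11}{3} + x$ ($w{\left(x \right)} = - \frac{2}{3} + \left(\left(-6 + x\right) - -3\right) = - \frac{2}{3} + \left(\left(-6 + x\right) + 3\right) = - \frac{2}{3} + \left(-3 + x\right) = - \frac{11}{3} + x$)
$15 U{\left(c{\left(2 \right)},O{\left(1,3 \right)} \right)} + w{\left(11 \right)} = 15 \left(- 3 \cdot 1 \left(1 + 1\right)\right) + \left(- \frac{11}{3} + 11\right) = 15 \left(- 3 \cdot 1 \cdot 2\right) + \frac{22}{3} = 15 \left(\left(-3\right) 2\right) + \frac{22}{3} = 15 \left(-6\right) + \frac{22}{3} = -90 + \frac{22}{3} = - \frac{248}{3}$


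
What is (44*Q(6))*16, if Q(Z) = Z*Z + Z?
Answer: 29568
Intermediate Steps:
Q(Z) = Z + Z² (Q(Z) = Z² + Z = Z + Z²)
(44*Q(6))*16 = (44*(6*(1 + 6)))*16 = (44*(6*7))*16 = (44*42)*16 = 1848*16 = 29568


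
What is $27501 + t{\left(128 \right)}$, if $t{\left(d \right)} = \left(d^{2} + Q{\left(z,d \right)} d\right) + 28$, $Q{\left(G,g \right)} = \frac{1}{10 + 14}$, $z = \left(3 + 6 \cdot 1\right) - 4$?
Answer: $\frac{131755}{3} \approx 43918.0$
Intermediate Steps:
$z = 5$ ($z = \left(3 + 6\right) - 4 = 9 - 4 = 5$)
$Q{\left(G,g \right)} = \frac{1}{24}$
$t{\left(d \right)} = 28 + d^{2} + \frac{d}{24}$ ($t{\left(d \right)} = \left(d^{2} + \frac{d}{24}\right) + 28 = 28 + d^{2} + \frac{d}{24}$)
$27501 + t{\left(128 \right)} = 27501 + \left(28 + 128^{2} + \frac{1}{24} \cdot 128\right) = 27501 + \left(28 + 16384 + \frac{16}{3}\right) = 27501 + \frac{49252}{3} = \frac{131755}{3}$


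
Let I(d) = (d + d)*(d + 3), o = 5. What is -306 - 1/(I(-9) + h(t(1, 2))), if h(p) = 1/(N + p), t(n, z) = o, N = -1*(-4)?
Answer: -297747/973 ≈ -306.01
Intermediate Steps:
N = 4
I(d) = 2*d*(3 + d) (I(d) = (2*d)*(3 + d) = 2*d*(3 + d))
t(n, z) = 5
h(p) = 1/(4 + p)
-306 - 1/(I(-9) + h(t(1, 2))) = -306 - 1/(2*(-9)*(3 - 9) + 1/(4 + 5)) = -306 - 1/(2*(-9)*(-6) + 1/9) = -306 - 1/(108 + ⅑) = -306 - 1/973/9 = -306 - 1*9/973 = -306 - 9/973 = -297747/973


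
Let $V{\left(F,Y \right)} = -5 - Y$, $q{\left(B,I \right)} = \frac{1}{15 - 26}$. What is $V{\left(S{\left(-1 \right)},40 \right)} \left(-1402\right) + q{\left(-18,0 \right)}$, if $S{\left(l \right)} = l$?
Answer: $\frac{693989}{11} \approx 63090.0$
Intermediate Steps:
$q{\left(B,I \right)} = - \frac{1}{11}$ ($q{\left(B,I \right)} = \frac{1}{-11} = - \frac{1}{11}$)
$V{\left(S{\left(-1 \right)},40 \right)} \left(-1402\right) + q{\left(-18,0 \right)} = \left(-5 - 40\right) \left(-1402\right) - \frac{1}{11} = \left(-45\right) \left(-1402\right) - \frac{1}{11} = 63090 - \frac{1}{11} = \frac{693989}{11}$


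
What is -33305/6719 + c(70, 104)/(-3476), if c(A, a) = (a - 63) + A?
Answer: -116513989/23355244 ≈ -4.9888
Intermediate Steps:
c(A, a) = -63 + A + a (c(A, a) = (-63 + a) + A = -63 + A + a)
-33305/6719 + c(70, 104)/(-3476) = -33305/6719 + (-63 + 70 + 104)/(-3476) = -33305*1/6719 + 111*(-1/3476) = -33305/6719 - 111/3476 = -116513989/23355244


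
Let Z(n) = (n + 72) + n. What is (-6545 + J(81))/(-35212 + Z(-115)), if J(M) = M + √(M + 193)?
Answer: 3232/17685 - √274/35370 ≈ 0.18229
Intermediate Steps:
J(M) = M + √(193 + M)
Z(n) = 72 + 2*n (Z(n) = (72 + n) + n = 72 + 2*n)
(-6545 + J(81))/(-35212 + Z(-115)) = (-6545 + (81 + √(193 + 81)))/(-35212 + (72 + 2*(-115))) = (-6545 + (81 + √274))/(-35212 + (72 - 230)) = (-6464 + √274)/(-35212 - 158) = (-6464 + √274)/(-35370) = (-6464 + √274)*(-1/35370) = 3232/17685 - √274/35370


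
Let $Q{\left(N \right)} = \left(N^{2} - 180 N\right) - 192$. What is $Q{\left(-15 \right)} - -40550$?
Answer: $43283$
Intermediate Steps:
$Q{\left(N \right)} = -192 + N^{2} - 180 N$
$Q{\left(-15 \right)} - -40550 = \left(-192 + \left(-15\right)^{2} - -2700\right) - -40550 = \left(-192 + 225 + 2700\right) + 40550 = 2733 + 40550 = 43283$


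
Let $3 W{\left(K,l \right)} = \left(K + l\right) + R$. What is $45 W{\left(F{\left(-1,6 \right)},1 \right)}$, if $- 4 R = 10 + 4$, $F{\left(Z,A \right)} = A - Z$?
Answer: $\frac{135}{2} \approx 67.5$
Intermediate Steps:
$R = - \frac{7}{2}$ ($R = - \frac{10 + 4}{4} = \left(- \frac{1}{4}\right) 14 = - \frac{7}{2} \approx -3.5$)
$W{\left(K,l \right)} = - \frac{7}{6} + \frac{K}{3} + \frac{l}{3}$ ($W{\left(K,l \right)} = \frac{\left(K + l\right) - \frac{7}{2}}{3} = \frac{- \frac{7}{2} + K + l}{3} = - \frac{7}{6} + \frac{K}{3} + \frac{l}{3}$)
$45 W{\left(F{\left(-1,6 \right)},1 \right)} = 45 \left(- \frac{7}{6} + \frac{6 - -1}{3} + \frac{1}{3} \cdot 1\right) = 45 \left(- \frac{7}{6} + \frac{6 + 1}{3} + \frac{1}{3}\right) = 45 \left(- \frac{7}{6} + \frac{1}{3} \cdot 7 + \frac{1}{3}\right) = 45 \left(- \frac{7}{6} + \frac{7}{3} + \frac{1}{3}\right) = 45 \cdot \frac{3}{2} = \frac{135}{2}$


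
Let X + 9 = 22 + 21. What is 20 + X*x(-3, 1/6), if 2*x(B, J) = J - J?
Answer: 20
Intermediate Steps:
X = 34 (X = -9 + (22 + 21) = -9 + 43 = 34)
x(B, J) = 0 (x(B, J) = (J - J)/2 = (½)*0 = 0)
20 + X*x(-3, 1/6) = 20 + 34*0 = 20 + 0 = 20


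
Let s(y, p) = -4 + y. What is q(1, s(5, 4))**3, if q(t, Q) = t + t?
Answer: 8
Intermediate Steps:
q(t, Q) = 2*t
q(1, s(5, 4))**3 = (2*1)**3 = 2**3 = 8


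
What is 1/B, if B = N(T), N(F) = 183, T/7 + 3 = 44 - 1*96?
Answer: 1/183 ≈ 0.0054645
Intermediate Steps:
T = -385 (T = -21 + 7*(44 - 1*96) = -21 + 7*(44 - 96) = -21 + 7*(-52) = -21 - 364 = -385)
B = 183
1/B = 1/183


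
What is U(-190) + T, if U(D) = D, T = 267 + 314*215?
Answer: 67587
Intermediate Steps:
T = 67777 (T = 267 + 67510 = 67777)
U(-190) + T = -190 + 67777 = 67587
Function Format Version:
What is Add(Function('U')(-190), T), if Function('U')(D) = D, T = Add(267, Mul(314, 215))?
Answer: 67587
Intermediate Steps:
T = 67777 (T = Add(267, 67510) = 67777)
Add(Function('U')(-190), T) = Add(-190, 67777) = 67587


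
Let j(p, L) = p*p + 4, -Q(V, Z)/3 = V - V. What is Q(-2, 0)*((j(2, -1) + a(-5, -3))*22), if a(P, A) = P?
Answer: 0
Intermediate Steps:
Q(V, Z) = 0 (Q(V, Z) = -3*(V - V) = -3*0 = 0)
j(p, L) = 4 + p² (j(p, L) = p² + 4 = 4 + p²)
Q(-2, 0)*((j(2, -1) + a(-5, -3))*22) = 0*(((4 + 2²) - 5)*22) = 0*(((4 + 4) - 5)*22) = 0*((8 - 5)*22) = 0*(3*22) = 0*66 = 0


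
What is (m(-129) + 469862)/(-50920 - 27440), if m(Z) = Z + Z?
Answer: -117401/19590 ≈ -5.9929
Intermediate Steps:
m(Z) = 2*Z
(m(-129) + 469862)/(-50920 - 27440) = (2*(-129) + 469862)/(-50920 - 27440) = (-258 + 469862)/(-78360) = 469604*(-1/78360) = -117401/19590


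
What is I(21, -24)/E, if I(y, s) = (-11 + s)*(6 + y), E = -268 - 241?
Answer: 945/509 ≈ 1.8566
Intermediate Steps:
E = -509
I(21, -24)/E = (-66 - 11*21 + 6*(-24) - 24*21)/(-509) = (-66 - 231 - 144 - 504)*(-1/509) = -945*(-1/509) = 945/509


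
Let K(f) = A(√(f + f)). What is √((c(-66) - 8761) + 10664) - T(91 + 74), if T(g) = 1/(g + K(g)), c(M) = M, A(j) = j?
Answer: -1/163 + √1837 + √330/26895 ≈ 42.855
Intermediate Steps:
K(f) = √2*√f (K(f) = √(f + f) = √(2*f) = √2*√f)
T(g) = 1/(g + √2*√g)
√((c(-66) - 8761) + 10664) - T(91 + 74) = √((-66 - 8761) + 10664) - 1/((91 + 74) + √2*√(91 + 74)) = √(-8827 + 10664) - 1/(165 + √2*√165) = √1837 - 1/(165 + √330)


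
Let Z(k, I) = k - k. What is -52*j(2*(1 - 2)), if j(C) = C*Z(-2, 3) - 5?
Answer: 260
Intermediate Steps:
Z(k, I) = 0
j(C) = -5 (j(C) = C*0 - 5 = 0 - 5 = -5)
-52*j(2*(1 - 2)) = -52*(-5) = 260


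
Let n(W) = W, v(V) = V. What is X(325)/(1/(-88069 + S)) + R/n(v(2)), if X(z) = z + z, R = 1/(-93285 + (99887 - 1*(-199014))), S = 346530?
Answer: 69086832068801/411232 ≈ 1.6800e+8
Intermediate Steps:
R = 1/205616 (R = 1/(-93285 + (99887 + 199014)) = 1/(-93285 + 298901) = 1/205616 ≈ 4.8634e-6)
X(z) = 2*z
X(325)/(1/(-88069 + S)) + R/n(v(2)) = (2*325)/(1/(-88069 + 346530)) + (1/205616)/2 = 650/(1/258461) + (1/205616)*(1/2) = 650/(1/258461) + 1/411232 = 650*258461 + 1/411232 = 167999650 + 1/411232 = 69086832068801/411232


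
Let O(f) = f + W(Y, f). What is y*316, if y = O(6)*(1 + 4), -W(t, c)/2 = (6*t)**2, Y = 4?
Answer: -1810680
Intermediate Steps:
W(t, c) = -72*t**2 (W(t, c) = -2*36*t**2 = -72*t**2)
O(f) = -1152 + f (O(f) = f - 72*4**2 = f - 72*16 = f - 1152 = -1152 + f)
y = -5730 (y = (-1152 + 6)*(1 + 4) = -1146*5 = -5730)
y*316 = -5730*316 = -1810680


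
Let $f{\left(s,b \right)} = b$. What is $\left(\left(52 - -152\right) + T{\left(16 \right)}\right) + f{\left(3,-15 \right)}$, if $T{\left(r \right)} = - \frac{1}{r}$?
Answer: $\frac{3023}{16} \approx 188.94$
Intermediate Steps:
$\left(\left(52 - -152\right) + T{\left(16 \right)}\right) + f{\left(3,-15 \right)} = \left(\left(52 - -152\right) - \frac{1}{16}\right) - 15 = \left(\left(52 + 152\right) - \frac{1}{16}\right) - 15 = \left(204 - \frac{1}{16}\right) - 15 = \frac{3263}{16} - 15 = \frac{3023}{16}$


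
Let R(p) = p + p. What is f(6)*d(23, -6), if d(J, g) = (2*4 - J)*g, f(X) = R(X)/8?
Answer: 135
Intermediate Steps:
R(p) = 2*p
f(X) = X/4 (f(X) = (2*X)/8 = (2*X)*(1/8) = X/4)
d(J, g) = g*(8 - J) (d(J, g) = (8 - J)*g = g*(8 - J))
f(6)*d(23, -6) = ((1/4)*6)*(-6*(8 - 1*23)) = 3*(-6*(8 - 23))/2 = 3*(-6*(-15))/2 = (3/2)*90 = 135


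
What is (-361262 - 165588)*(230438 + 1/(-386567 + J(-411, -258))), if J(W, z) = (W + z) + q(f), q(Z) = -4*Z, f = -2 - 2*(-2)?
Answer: -23506922931543175/193622 ≈ -1.2141e+11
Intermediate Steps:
f = 2 (f = -2 + 4 = 2)
J(W, z) = -8 + W + z (J(W, z) = (W + z) - 4*2 = (W + z) - 8 = -8 + W + z)
(-361262 - 165588)*(230438 + 1/(-386567 + J(-411, -258))) = (-361262 - 165588)*(230438 + 1/(-386567 + (-8 - 411 - 258))) = -526850*(230438 + 1/(-386567 - 677)) = -526850*(230438 + 1/(-387244)) = -526850*(230438 - 1/387244) = -526850*89235732871/387244 = -23506922931543175/193622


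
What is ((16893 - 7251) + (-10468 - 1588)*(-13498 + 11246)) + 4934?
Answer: 27164688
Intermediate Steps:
((16893 - 7251) + (-10468 - 1588)*(-13498 + 11246)) + 4934 = (9642 - 12056*(-2252)) + 4934 = (9642 + 27150112) + 4934 = 27159754 + 4934 = 27164688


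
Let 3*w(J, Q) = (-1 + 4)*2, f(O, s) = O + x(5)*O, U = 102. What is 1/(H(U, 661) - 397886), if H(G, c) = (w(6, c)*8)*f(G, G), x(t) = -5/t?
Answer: -1/397886 ≈ -2.5133e-6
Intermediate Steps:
f(O, s) = 0 (f(O, s) = O + (-5/5)*O = O + (-5*⅕)*O = O - O = 0)
w(J, Q) = 2 (w(J, Q) = ((-1 + 4)*2)/3 = (3*2)/3 = (⅓)*6 = 2)
H(G, c) = 0 (H(G, c) = (2*8)*0 = 16*0 = 0)
1/(H(U, 661) - 397886) = 1/(0 - 397886) = 1/(-397886) = -1/397886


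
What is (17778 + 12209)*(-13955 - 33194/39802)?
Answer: -1189777286332/2843 ≈ -4.1849e+8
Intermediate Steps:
(17778 + 12209)*(-13955 - 33194/39802) = 29987*(-13955 - 33194*1/39802) = 29987*(-13955 - 2371/2843) = 29987*(-39676436/2843) = -1189777286332/2843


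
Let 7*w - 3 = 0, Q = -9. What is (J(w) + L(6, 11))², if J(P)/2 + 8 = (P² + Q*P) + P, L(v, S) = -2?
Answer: 1440000/2401 ≈ 599.75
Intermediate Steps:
w = 3/7 (w = 3/7 + (⅐)*0 = 3/7 + 0 = 3/7 ≈ 0.42857)
J(P) = -16 - 16*P + 2*P² (J(P) = -16 + 2*((P² - 9*P) + P) = -16 + 2*(P² - 8*P) = -16 + (-16*P + 2*P²) = -16 - 16*P + 2*P²)
(J(w) + L(6, 11))² = ((-16 - 16*3/7 + 2*(3/7)²) - 2)² = ((-16 - 48/7 + 2*(9/49)) - 2)² = ((-16 - 48/7 + 18/49) - 2)² = (-1102/49 - 2)² = (-1200/49)² = 1440000/2401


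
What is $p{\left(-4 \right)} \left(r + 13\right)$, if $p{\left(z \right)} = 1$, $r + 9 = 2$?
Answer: $6$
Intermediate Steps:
$r = -7$ ($r = -9 + 2 = -7$)
$p{\left(-4 \right)} \left(r + 13\right) = 1 \left(-7 + 13\right) = 1 \cdot 6 = 6$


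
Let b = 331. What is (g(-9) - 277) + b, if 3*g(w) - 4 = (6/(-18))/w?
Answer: 4483/81 ≈ 55.346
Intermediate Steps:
g(w) = 4/3 - 1/(9*w) (g(w) = 4/3 + ((6/(-18))/w)/3 = 4/3 + ((6*(-1/18))/w)/3 = 4/3 + (-1/(3*w))/3 = 4/3 - 1/(9*w))
(g(-9) - 277) + b = ((⅑)*(-1 + 12*(-9))/(-9) - 277) + 331 = ((⅑)*(-⅑)*(-1 - 108) - 277) + 331 = ((⅑)*(-⅑)*(-109) - 277) + 331 = (109/81 - 277) + 331 = -22328/81 + 331 = 4483/81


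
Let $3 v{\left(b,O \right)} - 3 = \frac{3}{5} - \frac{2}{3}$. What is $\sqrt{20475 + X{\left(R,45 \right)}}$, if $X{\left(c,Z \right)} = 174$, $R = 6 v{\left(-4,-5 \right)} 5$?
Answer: $\sqrt{20649} \approx 143.7$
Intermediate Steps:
$v{\left(b,O \right)} = \frac{44}{45}$ ($v{\left(b,O \right)} = 1 + \frac{\frac{3}{5} - \frac{2}{3}}{3} = 1 + \frac{1}{3} \left(- \frac{1}{15}\right) = 1 - \frac{1}{45} = \frac{44}{45}$)
$R = \frac{88}{3}$ ($R = 6 \cdot \frac{44}{45} \cdot 5 = \frac{88}{15} \cdot 5 = \frac{88}{3} \approx 29.333$)
$\sqrt{20475 + X{\left(R,45 \right)}} = \sqrt{20475 + 174} = \sqrt{20649}$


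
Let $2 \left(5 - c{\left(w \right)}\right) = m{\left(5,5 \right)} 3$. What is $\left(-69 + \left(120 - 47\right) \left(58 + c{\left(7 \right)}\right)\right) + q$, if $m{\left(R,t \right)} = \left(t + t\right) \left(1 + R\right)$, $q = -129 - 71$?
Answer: $-2240$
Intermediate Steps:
$q = -200$ ($q = -129 - 71 = -200$)
$m{\left(R,t \right)} = 2 t \left(1 + R\right)$
$c{\left(w \right)} = -85$ ($c{\left(w \right)} = 5 - \frac{2 \cdot 5 \left(1 + 5\right) 3}{2} = 5 - \frac{2 \cdot 5 \cdot 6 \cdot 3}{2} = 5 - \frac{60 \cdot 3}{2} = 5 - 90 = -85$)
$\left(-69 + \left(120 - 47\right) \left(58 + c{\left(7 \right)}\right)\right) + q = \left(-69 + \left(120 - 47\right) \left(58 - 85\right)\right) - 200 = \left(-69 + 73 \left(-27\right)\right) - 200 = \left(-69 - 1971\right) - 200 = -2040 - 200 = -2240$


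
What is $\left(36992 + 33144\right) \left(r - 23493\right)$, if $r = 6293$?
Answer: $-1206339200$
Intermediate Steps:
$\left(36992 + 33144\right) \left(r - 23493\right) = \left(36992 + 33144\right) \left(6293 - 23493\right) = 70136 \left(-17200\right) = -1206339200$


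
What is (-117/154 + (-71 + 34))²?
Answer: 33814225/23716 ≈ 1425.8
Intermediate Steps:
(-117/154 + (-71 + 34))² = (-117*1/154 - 37)² = (-117/154 - 37)² = (-5815/154)² = 33814225/23716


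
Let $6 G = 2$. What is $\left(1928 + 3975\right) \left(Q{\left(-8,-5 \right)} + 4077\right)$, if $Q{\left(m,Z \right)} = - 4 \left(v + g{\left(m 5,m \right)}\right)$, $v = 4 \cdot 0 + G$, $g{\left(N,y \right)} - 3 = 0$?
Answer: $\frac{71963473}{3} \approx 2.3988 \cdot 10^{7}$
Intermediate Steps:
$g{\left(N,y \right)} = 3$ ($g{\left(N,y \right)} = 3 + 0 = 3$)
$G = \frac{1}{3}$ ($G = \frac{1}{6} \cdot 2 = \frac{1}{3} \approx 0.33333$)
$v = \frac{1}{3}$ ($v = 4 \cdot 0 + \frac{1}{3} = 0 + \frac{1}{3} = \frac{1}{3} \approx 0.33333$)
$Q{\left(m,Z \right)} = - \frac{40}{3}$ ($Q{\left(m,Z \right)} = - 4 \left(\frac{1}{3} + 3\right) = \left(-4\right) \frac{10}{3} = - \frac{40}{3}$)
$\left(1928 + 3975\right) \left(Q{\left(-8,-5 \right)} + 4077\right) = \left(1928 + 3975\right) \left(- \frac{40}{3} + 4077\right) = 5903 \cdot \frac{12191}{3} = \frac{71963473}{3}$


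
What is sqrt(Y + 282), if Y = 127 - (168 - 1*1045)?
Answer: sqrt(1286) ≈ 35.861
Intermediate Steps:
Y = 1004 (Y = 127 - (168 - 1045) = 127 - 1*(-877) = 127 + 877 = 1004)
sqrt(Y + 282) = sqrt(1004 + 282) = sqrt(1286)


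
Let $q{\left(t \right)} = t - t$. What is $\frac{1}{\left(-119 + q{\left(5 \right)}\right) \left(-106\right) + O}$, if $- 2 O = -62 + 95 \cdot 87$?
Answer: $\frac{2}{17025} \approx 0.00011747$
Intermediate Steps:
$q{\left(t \right)} = 0$
$O = - \frac{8203}{2}$ ($O = - \frac{-62 + 95 \cdot 87}{2} = - \frac{-62 + 8265}{2} = \left(- \frac{1}{2}\right) 8203 = - \frac{8203}{2} \approx -4101.5$)
$\frac{1}{\left(-119 + q{\left(5 \right)}\right) \left(-106\right) + O} = \frac{1}{\left(-119 + 0\right) \left(-106\right) - \frac{8203}{2}} = \frac{1}{\left(-119\right) \left(-106\right) - \frac{8203}{2}} = \frac{1}{12614 - \frac{8203}{2}} = \frac{1}{\frac{17025}{2}} = \frac{2}{17025}$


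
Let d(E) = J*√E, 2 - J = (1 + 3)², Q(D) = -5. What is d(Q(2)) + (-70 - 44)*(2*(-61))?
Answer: 13908 - 14*I*√5 ≈ 13908.0 - 31.305*I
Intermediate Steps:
J = -14 (J = 2 - (1 + 3)² = 2 - 1*4² = 2 - 1*16 = 2 - 16 = -14)
d(E) = -14*√E
d(Q(2)) + (-70 - 44)*(2*(-61)) = -14*I*√5 + (-70 - 44)*(2*(-61)) = -14*I*√5 - 114*(-122) = -14*I*√5 + 13908 = 13908 - 14*I*√5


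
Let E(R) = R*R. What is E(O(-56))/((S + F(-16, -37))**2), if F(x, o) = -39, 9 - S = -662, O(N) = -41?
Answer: 1681/399424 ≈ 0.0042086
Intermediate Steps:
E(R) = R**2
S = 671 (S = 9 - 1*(-662) = 9 + 662 = 671)
E(O(-56))/((S + F(-16, -37))**2) = (-41)**2/((671 - 39)**2) = 1681/(632**2) = 1681/399424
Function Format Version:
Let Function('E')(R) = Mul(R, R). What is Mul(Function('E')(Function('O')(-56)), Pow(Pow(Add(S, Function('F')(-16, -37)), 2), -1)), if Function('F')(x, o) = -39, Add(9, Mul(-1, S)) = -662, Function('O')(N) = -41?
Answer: Rational(1681, 399424) ≈ 0.0042086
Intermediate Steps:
Function('E')(R) = Pow(R, 2)
S = 671 (S = Add(9, Mul(-1, -662)) = Add(9, 662) = 671)
Mul(Function('E')(Function('O')(-56)), Pow(Pow(Add(S, Function('F')(-16, -37)), 2), -1)) = Mul(Pow(-41, 2), Pow(Pow(Add(671, -39), 2), -1)) = Mul(1681, Pow(Pow(632, 2), -1)) = Mul(1681, Pow(399424, -1)) = Mul(1681, Rational(1, 399424)) = Rational(1681, 399424)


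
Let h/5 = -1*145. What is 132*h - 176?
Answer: -95876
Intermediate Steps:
h = -725 (h = 5*(-1*145) = 5*(-145) = -725)
132*h - 176 = 132*(-725) - 176 = -95700 - 176 = -95876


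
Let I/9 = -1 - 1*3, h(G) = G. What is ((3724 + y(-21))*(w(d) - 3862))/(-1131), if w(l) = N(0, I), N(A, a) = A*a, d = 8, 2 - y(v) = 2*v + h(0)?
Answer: 4850672/377 ≈ 12867.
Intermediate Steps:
y(v) = 2 - 2*v (y(v) = 2 - (2*v + 0) = 2 - 2*v)
I = -36 (I = 9*(-1 - 1*3) = 9*(-1 - 3) = 9*(-4) = -36)
w(l) = 0 (w(l) = 0*(-36) = 0)
((3724 + y(-21))*(w(d) - 3862))/(-1131) = ((3724 + (2 - 2*(-21)))*(0 - 3862))/(-1131) = ((3724 + (2 + 42))*(-3862))*(-1/1131) = ((3724 + 44)*(-3862))*(-1/1131) = (3768*(-3862))*(-1/1131) = -14552016*(-1/1131) = 4850672/377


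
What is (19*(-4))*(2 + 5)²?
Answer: -3724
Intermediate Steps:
(19*(-4))*(2 + 5)² = -76*7² = -76*49 = -3724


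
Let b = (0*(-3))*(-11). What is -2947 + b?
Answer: -2947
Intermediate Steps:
b = 0 (b = 0*(-11) = 0)
-2947 + b = -2947 + 0 = -2947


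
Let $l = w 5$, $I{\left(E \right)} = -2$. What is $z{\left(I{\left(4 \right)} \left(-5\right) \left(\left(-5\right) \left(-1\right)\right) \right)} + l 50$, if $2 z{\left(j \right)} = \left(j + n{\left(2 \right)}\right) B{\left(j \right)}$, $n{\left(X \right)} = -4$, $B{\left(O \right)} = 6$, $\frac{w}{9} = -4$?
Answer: $-8862$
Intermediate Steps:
$w = -36$ ($w = 9 \left(-4\right) = -36$)
$l = -180$ ($l = \left(-36\right) 5 = -180$)
$z{\left(j \right)} = -12 + 3 j$ ($z{\left(j \right)} = \frac{\left(j - 4\right) 6}{2} = \frac{\left(-4 + j\right) 6}{2} = \frac{-24 + 6 j}{2} = -12 + 3 j$)
$z{\left(I{\left(4 \right)} \left(-5\right) \left(\left(-5\right) \left(-1\right)\right) \right)} + l 50 = \left(-12 + 3 \left(-2\right) \left(-5\right) \left(\left(-5\right) \left(-1\right)\right)\right) - 9000 = \left(-12 + 3 \cdot 10 \cdot 5\right) - 9000 = \left(-12 + 3 \cdot 50\right) - 9000 = \left(-12 + 150\right) - 9000 = 138 - 9000 = -8862$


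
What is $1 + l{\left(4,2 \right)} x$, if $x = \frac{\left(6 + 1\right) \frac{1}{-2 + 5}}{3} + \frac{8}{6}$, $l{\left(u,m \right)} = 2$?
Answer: $\frac{47}{9} \approx 5.2222$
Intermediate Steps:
$x = \frac{19}{9}$ ($x = \frac{7}{3} \cdot \frac{1}{3} + 8 \cdot \frac{1}{6} = 7 \cdot \frac{1}{3} \cdot \frac{1}{3} + \frac{4}{3} = \frac{7}{3} \cdot \frac{1}{3} + \frac{4}{3} = \frac{7}{9} + \frac{4}{3} = \frac{19}{9} \approx 2.1111$)
$1 + l{\left(4,2 \right)} x = 1 + 2 \cdot \frac{19}{9} = 1 + \frac{38}{9} = \frac{47}{9}$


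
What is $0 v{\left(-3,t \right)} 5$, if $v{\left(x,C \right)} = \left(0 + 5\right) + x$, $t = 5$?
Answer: $0$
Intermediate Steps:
$v{\left(x,C \right)} = 5 + x$
$0 v{\left(-3,t \right)} 5 = 0 \left(5 - 3\right) 5 = 0 \cdot 2 \cdot 5 = 0 \cdot 5 = 0$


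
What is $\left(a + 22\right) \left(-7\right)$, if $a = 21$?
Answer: $-301$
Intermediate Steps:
$\left(a + 22\right) \left(-7\right) = \left(21 + 22\right) \left(-7\right) = 43 \left(-7\right) = -301$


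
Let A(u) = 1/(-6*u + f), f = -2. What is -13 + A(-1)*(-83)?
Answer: -135/4 ≈ -33.750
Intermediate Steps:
A(u) = 1/(-2 - 6*u) (A(u) = 1/(-6*u - 2) = 1/(-2 - 6*u))
-13 + A(-1)*(-83) = -13 - 1/(2 + 6*(-1))*(-83) = -13 - 1/(2 - 6)*(-83) = -13 - 1/(-4)*(-83) = -13 - 1*(-¼)*(-83) = -13 + (¼)*(-83) = -13 - 83/4 = -135/4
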